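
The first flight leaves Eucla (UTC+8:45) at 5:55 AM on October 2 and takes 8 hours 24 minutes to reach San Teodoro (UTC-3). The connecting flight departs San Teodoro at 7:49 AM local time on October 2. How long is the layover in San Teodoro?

Convert departure to UTC: 5:55 AM − 8:45 = 9:10 PM UTC on Oct 1.
Add 8 hours 24 minutes flight time → 5:34 AM UTC (Oct 2).
San Teodoro is UTC−3:00, so local arrival = 5:34 AM − 3:00 = 2:34 AM on Oct 2.
Layover = 7:49 AM − 2:34 AM = 5 hours 15 minutes.

5 hours 15 minutes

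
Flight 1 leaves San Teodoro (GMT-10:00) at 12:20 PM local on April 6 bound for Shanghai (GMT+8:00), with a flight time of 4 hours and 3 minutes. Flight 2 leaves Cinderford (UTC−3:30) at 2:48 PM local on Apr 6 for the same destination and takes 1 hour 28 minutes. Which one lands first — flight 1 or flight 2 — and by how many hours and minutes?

Flight 1 in UTC: 12:20 PM + 10:00 = 10:20 PM on Apr 6.
+4 hours and 3 minutes → arrive 2:23 AM UTC on Apr 7.
Flight 2 in UTC: 2:48 PM + 3:30 = 6:18 PM on Apr 6.
+1 hour and 28 minutes → arrive 7:46 PM UTC on Apr 6.
Flight 2 lands earlier by 6 hours 37 minutes.

the second, by 6 hours 37 minutes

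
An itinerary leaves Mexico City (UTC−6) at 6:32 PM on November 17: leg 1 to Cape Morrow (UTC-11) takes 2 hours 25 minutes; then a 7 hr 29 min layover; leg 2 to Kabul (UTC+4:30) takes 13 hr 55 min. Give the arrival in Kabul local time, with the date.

Convert departure to UTC: 6:32 PM + 6:00 = 12:32 AM UTC on Nov 18.
Add 2 hours 25 minutes leg 1 → 2:57 AM UTC.
Add 7 hours 29 minutes layover in Cape Morrow → 10:26 AM UTC.
Add 13 hours and 55 minutes leg 2 → 12:21 AM UTC (Nov 19).
Kabul is UTC+4:30, so local arrival = 12:21 AM + 4:30 = 4:51 AM on Nov 19.

4:51 AM on November 19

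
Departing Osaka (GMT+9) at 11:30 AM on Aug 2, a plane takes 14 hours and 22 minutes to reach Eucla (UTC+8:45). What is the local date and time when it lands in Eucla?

1:37 AM on August 3

Convert departure to UTC: 11:30 AM − 9:00 = 2:30 AM UTC on Aug 2.
Add 14 hours and 22 minutes travel time → 4:52 PM UTC.
Eucla is UTC+8:45, so local arrival = 4:52 PM + 8:45 = 1:37 AM on Aug 3.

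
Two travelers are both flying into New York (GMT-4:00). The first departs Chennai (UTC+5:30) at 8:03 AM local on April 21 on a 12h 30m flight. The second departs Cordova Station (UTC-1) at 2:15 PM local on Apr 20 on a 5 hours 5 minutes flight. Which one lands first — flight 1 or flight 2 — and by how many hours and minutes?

the second, by 18 hours 43 minutes

Flight 1 in UTC: 8:03 AM − 5:30 = 2:33 AM on Apr 21.
+12 hours and 30 minutes → arrive 3:03 PM UTC on Apr 21.
Flight 2 in UTC: 2:15 PM + 1:00 = 3:15 PM on Apr 20.
+5 hours 5 minutes → arrive 8:20 PM UTC on Apr 20.
Flight 2 lands earlier by 18 hours 43 minutes.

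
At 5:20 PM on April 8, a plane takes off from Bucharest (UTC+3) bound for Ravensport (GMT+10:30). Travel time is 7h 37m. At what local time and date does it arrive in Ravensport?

8:27 AM on April 9

Convert departure to UTC: 5:20 PM − 3:00 = 2:20 PM UTC on Apr 8.
Add 7 hours and 37 minutes travel time → 9:57 PM UTC.
Ravensport is UTC+10:30, so local arrival = 9:57 PM + 10:30 = 8:27 AM on Apr 9.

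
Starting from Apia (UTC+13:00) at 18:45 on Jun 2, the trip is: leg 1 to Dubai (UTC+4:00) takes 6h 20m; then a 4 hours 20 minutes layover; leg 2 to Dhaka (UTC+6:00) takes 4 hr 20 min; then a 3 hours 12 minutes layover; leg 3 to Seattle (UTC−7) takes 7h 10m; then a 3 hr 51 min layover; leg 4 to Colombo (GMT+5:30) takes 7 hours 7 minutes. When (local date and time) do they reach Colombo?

23:35 on June 3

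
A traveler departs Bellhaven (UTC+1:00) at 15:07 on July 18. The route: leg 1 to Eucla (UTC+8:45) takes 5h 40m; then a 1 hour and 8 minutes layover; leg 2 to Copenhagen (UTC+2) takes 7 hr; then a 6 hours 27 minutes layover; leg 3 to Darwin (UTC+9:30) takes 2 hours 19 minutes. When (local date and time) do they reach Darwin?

Convert departure to UTC: 15:07 − 1:00 = 14:07 UTC on Jul 18.
Add 5 hours 40 minutes leg 1 → 19:47 UTC.
Add 1 hour 8 minutes layover in Eucla → 20:55 UTC.
Add 7 hours leg 2 → 03:55 UTC (Jul 19).
Add 6 hours 27 minutes layover in Copenhagen → 10:22 UTC.
Add 2 hours 19 minutes leg 3 → 12:41 UTC.
Darwin is UTC+9:30, so local arrival = 12:41 + 9:30 = 22:11 on Jul 19.

22:11 on July 19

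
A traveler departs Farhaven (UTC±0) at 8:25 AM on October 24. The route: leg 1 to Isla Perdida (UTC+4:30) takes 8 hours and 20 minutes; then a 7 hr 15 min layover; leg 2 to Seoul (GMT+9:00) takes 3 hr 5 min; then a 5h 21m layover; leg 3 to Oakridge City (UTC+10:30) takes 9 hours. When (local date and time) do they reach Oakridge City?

3:56 AM on October 26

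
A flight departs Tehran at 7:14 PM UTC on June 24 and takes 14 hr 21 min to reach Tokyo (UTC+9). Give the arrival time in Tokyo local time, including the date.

Departure is given in UTC: 7:14 PM on Jun 24.
Add 14 hours and 21 minutes → 9:35 AM UTC (Jun 25).
Tokyo is UTC+9:00: 9:35 AM + 9:00 = 6:35 PM on Jun 25.

6:35 PM on June 25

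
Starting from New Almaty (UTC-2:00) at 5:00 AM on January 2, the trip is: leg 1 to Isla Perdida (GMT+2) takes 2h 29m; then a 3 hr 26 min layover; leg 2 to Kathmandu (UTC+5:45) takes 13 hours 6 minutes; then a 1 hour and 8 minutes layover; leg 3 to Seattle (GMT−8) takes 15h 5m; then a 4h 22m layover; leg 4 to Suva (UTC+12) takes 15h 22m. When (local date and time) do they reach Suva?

Convert departure to UTC: 5:00 AM + 2:00 = 7:00 AM UTC on Jan 2.
Add 2 hours 29 minutes leg 1 → 9:29 AM UTC.
Add 3 hours 26 minutes layover in Isla Perdida → 12:55 PM UTC.
Add 13 hours and 6 minutes leg 2 → 2:01 AM UTC (Jan 3).
Add 1 hour and 8 minutes layover in Kathmandu → 3:09 AM UTC.
Add 15 hours 5 minutes leg 3 → 6:14 PM UTC.
Add 4 hours 22 minutes layover in Seattle → 10:36 PM UTC.
Add 15 hours and 22 minutes leg 4 → 1:58 PM UTC (Jan 4).
Suva is UTC+12:00, so local arrival = 1:58 PM + 12:00 = 1:58 AM on Jan 5.

1:58 AM on Jan 5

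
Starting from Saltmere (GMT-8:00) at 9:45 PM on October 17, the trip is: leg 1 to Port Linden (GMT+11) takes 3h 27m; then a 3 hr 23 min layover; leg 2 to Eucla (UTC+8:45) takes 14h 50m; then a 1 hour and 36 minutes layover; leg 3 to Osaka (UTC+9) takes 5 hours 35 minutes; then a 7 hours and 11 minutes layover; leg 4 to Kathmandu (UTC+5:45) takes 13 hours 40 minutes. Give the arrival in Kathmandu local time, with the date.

1:12 PM on Oct 20

Convert departure to UTC: 9:45 PM + 8:00 = 5:45 AM UTC on Oct 18.
Add 3 hours 27 minutes leg 1 → 9:12 AM UTC.
Add 3 hours 23 minutes layover in Port Linden → 12:35 PM UTC.
Add 14 hours and 50 minutes leg 2 → 3:25 AM UTC (Oct 19).
Add 1 hour and 36 minutes layover in Eucla → 5:01 AM UTC.
Add 5 hours 35 minutes leg 3 → 10:36 AM UTC.
Add 7 hours 11 minutes layover in Osaka → 5:47 PM UTC.
Add 13 hours and 40 minutes leg 4 → 7:27 AM UTC (Oct 20).
Kathmandu is UTC+5:45, so local arrival = 7:27 AM + 5:45 = 1:12 PM on Oct 20.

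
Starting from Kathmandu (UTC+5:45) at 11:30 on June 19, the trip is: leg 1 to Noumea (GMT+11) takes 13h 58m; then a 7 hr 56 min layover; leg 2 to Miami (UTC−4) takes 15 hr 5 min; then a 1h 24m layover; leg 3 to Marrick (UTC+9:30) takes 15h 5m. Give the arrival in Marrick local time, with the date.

Convert departure to UTC: 11:30 − 5:45 = 05:45 UTC on Jun 19.
Add 13 hours and 58 minutes leg 1 → 19:43 UTC.
Add 7 hours 56 minutes layover in Noumea → 03:39 UTC (Jun 20).
Add 15 hours 5 minutes leg 2 → 18:44 UTC.
Add 1 hour and 24 minutes layover in Miami → 20:08 UTC.
Add 15 hours and 5 minutes leg 3 → 11:13 UTC (Jun 21).
Marrick is UTC+9:30, so local arrival = 11:13 + 9:30 = 20:43 on Jun 21.

20:43 on Jun 21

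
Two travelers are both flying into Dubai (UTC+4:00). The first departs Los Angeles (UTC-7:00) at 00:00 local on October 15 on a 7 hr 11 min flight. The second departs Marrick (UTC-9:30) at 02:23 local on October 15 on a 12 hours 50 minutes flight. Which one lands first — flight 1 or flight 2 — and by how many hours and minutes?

Flight 1 in UTC: 00:00 + 7:00 = 07:00 on Oct 15.
+7 hours and 11 minutes → arrive 14:11 UTC on Oct 15.
Flight 2 in UTC: 02:23 + 9:30 = 11:53 on Oct 15.
+12 hours 50 minutes → arrive 00:43 UTC on Oct 16.
Flight 1 lands earlier by 10 hours 32 minutes.

the first, by 10 hours 32 minutes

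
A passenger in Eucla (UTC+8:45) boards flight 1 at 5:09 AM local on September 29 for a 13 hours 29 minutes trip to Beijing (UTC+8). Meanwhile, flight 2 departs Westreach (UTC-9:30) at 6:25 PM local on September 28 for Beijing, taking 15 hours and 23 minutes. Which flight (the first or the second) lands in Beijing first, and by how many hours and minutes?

the first, by 9 hours 25 minutes

Flight 1 in UTC: 5:09 AM − 8:45 = 8:24 PM on Sep 28.
+13 hours 29 minutes → arrive 9:53 AM UTC on Sep 29.
Flight 2 in UTC: 6:25 PM + 9:30 = 3:55 AM on Sep 29.
+15 hours 23 minutes → arrive 7:18 PM UTC on Sep 29.
Flight 1 lands earlier by 9 hours 25 minutes.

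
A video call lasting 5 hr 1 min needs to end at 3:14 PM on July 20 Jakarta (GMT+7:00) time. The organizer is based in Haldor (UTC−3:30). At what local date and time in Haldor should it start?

11:43 PM on July 19

Target end time in UTC: 3:14 PM − 7:00 = 8:14 AM on Jul 20.
Subtract 5 hours and 1 minute → start 3:13 AM UTC on Jul 20.
Haldor is UTC−3:30: 3:13 AM − 3:30 = 11:43 PM on Jul 19.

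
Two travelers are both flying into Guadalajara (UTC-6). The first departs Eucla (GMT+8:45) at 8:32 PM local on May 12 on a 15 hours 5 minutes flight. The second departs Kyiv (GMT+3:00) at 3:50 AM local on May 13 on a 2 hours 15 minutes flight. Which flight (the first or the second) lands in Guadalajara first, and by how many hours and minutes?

the first, by 13 minutes

Flight 1 in UTC: 8:32 PM − 8:45 = 11:47 AM on May 12.
+15 hours and 5 minutes → arrive 2:52 AM UTC on May 13.
Flight 2 in UTC: 3:50 AM − 3:00 = 12:50 AM on May 13.
+2 hours and 15 minutes → arrive 3:05 AM UTC on May 13.
Flight 1 lands earlier by 13 minutes.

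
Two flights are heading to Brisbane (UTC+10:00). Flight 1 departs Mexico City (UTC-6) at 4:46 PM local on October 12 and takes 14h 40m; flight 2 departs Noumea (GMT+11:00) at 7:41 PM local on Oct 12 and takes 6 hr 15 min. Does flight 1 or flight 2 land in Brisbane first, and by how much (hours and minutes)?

the second, by 22 hours 30 minutes

Flight 1 in UTC: 4:46 PM + 6:00 = 10:46 PM on Oct 12.
+14 hours 40 minutes → arrive 1:26 PM UTC on Oct 13.
Flight 2 in UTC: 7:41 PM − 11:00 = 8:41 AM on Oct 12.
+6 hours and 15 minutes → arrive 2:56 PM UTC on Oct 12.
Flight 2 lands earlier by 22 hours 30 minutes.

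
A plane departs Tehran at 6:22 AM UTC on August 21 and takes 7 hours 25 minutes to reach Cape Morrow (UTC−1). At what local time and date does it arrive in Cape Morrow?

Departure is given in UTC: 6:22 AM on Aug 21.
Add 7 hours and 25 minutes → 1:47 PM UTC.
Cape Morrow is UTC−1:00: 1:47 PM − 1:00 = 12:47 PM on Aug 21.

12:47 PM on Aug 21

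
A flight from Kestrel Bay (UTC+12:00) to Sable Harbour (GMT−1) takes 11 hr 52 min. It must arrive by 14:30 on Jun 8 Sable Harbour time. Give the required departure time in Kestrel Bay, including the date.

Target arrival in UTC: 14:30 + 1:00 = 15:30 on Jun 8.
Subtract 11 hours 52 minutes → departure 03:38 UTC on Jun 8.
Kestrel Bay is UTC+12:00: 03:38 + 12:00 = 15:38 on Jun 8.

15:38 on Jun 8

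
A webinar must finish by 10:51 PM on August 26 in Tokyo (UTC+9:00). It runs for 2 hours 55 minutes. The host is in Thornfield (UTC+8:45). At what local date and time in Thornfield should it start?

7:41 PM on August 26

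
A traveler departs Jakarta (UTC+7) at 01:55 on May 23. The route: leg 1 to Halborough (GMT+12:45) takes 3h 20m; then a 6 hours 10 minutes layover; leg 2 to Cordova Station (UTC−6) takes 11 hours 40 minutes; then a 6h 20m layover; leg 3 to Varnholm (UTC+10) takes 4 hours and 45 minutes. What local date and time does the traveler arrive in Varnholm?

13:10 on May 24

Convert departure to UTC: 01:55 − 7:00 = 18:55 UTC on May 22.
Add 3 hours 20 minutes leg 1 → 22:15 UTC.
Add 6 hours and 10 minutes layover in Halborough → 04:25 UTC (May 23).
Add 11 hours and 40 minutes leg 2 → 16:05 UTC.
Add 6 hours and 20 minutes layover in Cordova Station → 22:25 UTC.
Add 4 hours and 45 minutes leg 3 → 03:10 UTC (May 24).
Varnholm is UTC+10:00, so local arrival = 03:10 + 10:00 = 13:10 on May 24.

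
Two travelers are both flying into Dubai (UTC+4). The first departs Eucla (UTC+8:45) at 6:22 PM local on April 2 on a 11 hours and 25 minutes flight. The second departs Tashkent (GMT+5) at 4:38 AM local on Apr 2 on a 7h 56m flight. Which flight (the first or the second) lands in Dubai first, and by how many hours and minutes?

the second, by 13 hours 28 minutes

Flight 1 in UTC: 6:22 PM − 8:45 = 9:37 AM on Apr 2.
+11 hours 25 minutes → arrive 9:02 PM UTC on Apr 2.
Flight 2 in UTC: 4:38 AM − 5:00 = 11:38 PM on Apr 1.
+7 hours 56 minutes → arrive 7:34 AM UTC on Apr 2.
Flight 2 lands earlier by 13 hours 28 minutes.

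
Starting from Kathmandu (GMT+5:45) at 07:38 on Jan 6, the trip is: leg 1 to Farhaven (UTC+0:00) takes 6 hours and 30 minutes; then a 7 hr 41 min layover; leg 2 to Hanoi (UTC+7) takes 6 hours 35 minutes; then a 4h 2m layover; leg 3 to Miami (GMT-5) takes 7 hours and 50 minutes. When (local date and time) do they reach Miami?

05:31 on January 7

Convert departure to UTC: 07:38 − 5:45 = 01:53 UTC on Jan 6.
Add 6 hours and 30 minutes leg 1 → 08:23 UTC.
Add 7 hours and 41 minutes layover in Farhaven → 16:04 UTC.
Add 6 hours and 35 minutes leg 2 → 22:39 UTC.
Add 4 hours and 2 minutes layover in Hanoi → 02:41 UTC (Jan 7).
Add 7 hours and 50 minutes leg 3 → 10:31 UTC.
Miami is UTC−5:00, so local arrival = 10:31 − 5:00 = 05:31 on Jan 7.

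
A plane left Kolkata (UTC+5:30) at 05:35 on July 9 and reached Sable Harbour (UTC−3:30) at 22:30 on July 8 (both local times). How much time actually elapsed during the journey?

Sable Harbour is 9:00 behind Kolkata.
Clock-face elapsed time (ignoring zones) is −7 hours 5 minutes.
Actual elapsed = −7 hours 5 minutes + 9:00 = 1 hour 55 minutes.

1 hour 55 minutes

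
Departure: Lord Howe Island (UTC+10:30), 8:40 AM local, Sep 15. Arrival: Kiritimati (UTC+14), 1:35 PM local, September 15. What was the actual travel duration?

Departure in UTC: 8:40 AM − 10:30 = 10:10 PM on Sep 14.
Arrival in UTC: 1:35 PM − 14:00 = 11:35 PM on Sep 14.
Elapsed = 11:35 PM − 10:10 PM = 1 hour 25 minutes.

1 hour 25 minutes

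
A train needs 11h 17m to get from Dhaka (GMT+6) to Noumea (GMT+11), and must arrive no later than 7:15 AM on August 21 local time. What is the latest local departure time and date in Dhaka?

Target arrival in UTC: 7:15 AM − 11:00 = 8:15 PM on Aug 20.
Subtract 11 hours 17 minutes → departure 8:58 AM UTC on Aug 20.
Dhaka is UTC+6:00: 8:58 AM + 6:00 = 2:58 PM on Aug 20.

2:58 PM on August 20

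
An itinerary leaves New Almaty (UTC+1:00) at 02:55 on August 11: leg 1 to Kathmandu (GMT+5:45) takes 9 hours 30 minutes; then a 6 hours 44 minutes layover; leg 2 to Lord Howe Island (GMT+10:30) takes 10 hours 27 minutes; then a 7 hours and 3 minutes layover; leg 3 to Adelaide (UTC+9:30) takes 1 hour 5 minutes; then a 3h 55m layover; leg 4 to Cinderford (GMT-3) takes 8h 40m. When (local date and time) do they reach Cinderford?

22:19 on August 12

Convert departure to UTC: 02:55 − 1:00 = 01:55 UTC on Aug 11.
Add 9 hours and 30 minutes leg 1 → 11:25 UTC.
Add 6 hours 44 minutes layover in Kathmandu → 18:09 UTC.
Add 10 hours and 27 minutes leg 2 → 04:36 UTC (Aug 12).
Add 7 hours 3 minutes layover in Lord Howe Island → 11:39 UTC.
Add 1 hour 5 minutes leg 3 → 12:44 UTC.
Add 3 hours 55 minutes layover in Adelaide → 16:39 UTC.
Add 8 hours 40 minutes leg 4 → 01:19 UTC (Aug 13).
Cinderford is UTC−3:00, so local arrival = 01:19 − 3:00 = 22:19 on Aug 12.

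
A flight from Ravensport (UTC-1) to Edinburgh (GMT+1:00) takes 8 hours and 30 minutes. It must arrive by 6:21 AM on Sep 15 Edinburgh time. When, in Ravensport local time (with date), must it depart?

Target arrival in UTC: 6:21 AM − 1:00 = 5:21 AM on Sep 15.
Subtract 8 hours 30 minutes → departure 8:51 PM UTC on Sep 14.
Ravensport is UTC−1:00: 8:51 PM − 1:00 = 7:51 PM on Sep 14.

7:51 PM on September 14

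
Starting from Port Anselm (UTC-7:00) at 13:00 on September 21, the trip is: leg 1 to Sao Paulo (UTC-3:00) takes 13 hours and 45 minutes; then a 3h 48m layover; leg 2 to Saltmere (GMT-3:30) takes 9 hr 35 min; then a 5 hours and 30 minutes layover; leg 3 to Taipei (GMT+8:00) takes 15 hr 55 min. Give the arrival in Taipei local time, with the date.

04:33 on Sep 24

Convert departure to UTC: 13:00 + 7:00 = 20:00 UTC on Sep 21.
Add 13 hours and 45 minutes leg 1 → 09:45 UTC (Sep 22).
Add 3 hours 48 minutes layover in Sao Paulo → 13:33 UTC.
Add 9 hours 35 minutes leg 2 → 23:08 UTC.
Add 5 hours 30 minutes layover in Saltmere → 04:38 UTC (Sep 23).
Add 15 hours 55 minutes leg 3 → 20:33 UTC.
Taipei is UTC+8:00, so local arrival = 20:33 + 8:00 = 04:33 on Sep 24.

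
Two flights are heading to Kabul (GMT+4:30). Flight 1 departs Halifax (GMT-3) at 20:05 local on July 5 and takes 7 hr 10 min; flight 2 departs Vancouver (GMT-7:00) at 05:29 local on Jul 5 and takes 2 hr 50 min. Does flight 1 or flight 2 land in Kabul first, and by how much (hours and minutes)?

Flight 1 in UTC: 20:05 + 3:00 = 23:05 on Jul 5.
+7 hours 10 minutes → arrive 06:15 UTC on Jul 6.
Flight 2 in UTC: 05:29 + 7:00 = 12:29 on Jul 5.
+2 hours and 50 minutes → arrive 15:19 UTC on Jul 5.
Flight 2 lands earlier by 14 hours 56 minutes.

the second, by 14 hours 56 minutes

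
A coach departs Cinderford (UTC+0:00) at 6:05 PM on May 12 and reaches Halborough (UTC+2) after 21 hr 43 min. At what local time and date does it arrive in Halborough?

5:48 PM on May 13

Cinderford is at UTC+0, so departure is already 6:05 PM UTC on May 12.
Add 21 hours and 43 minutes travel time → 3:48 PM UTC (May 13).
Halborough is UTC+2:00, so local arrival = 3:48 PM + 2:00 = 5:48 PM on May 13.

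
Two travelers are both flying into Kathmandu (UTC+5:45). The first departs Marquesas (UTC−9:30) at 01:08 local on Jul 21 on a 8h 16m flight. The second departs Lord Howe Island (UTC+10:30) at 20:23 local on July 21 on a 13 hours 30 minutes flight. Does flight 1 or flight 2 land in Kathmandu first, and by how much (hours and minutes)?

the first, by 4 hours 29 minutes

Flight 1 in UTC: 01:08 + 9:30 = 10:38 on Jul 21.
+8 hours 16 minutes → arrive 18:54 UTC on Jul 21.
Flight 2 in UTC: 20:23 − 10:30 = 09:53 on Jul 21.
+13 hours and 30 minutes → arrive 23:23 UTC on Jul 21.
Flight 1 lands earlier by 4 hours 29 minutes.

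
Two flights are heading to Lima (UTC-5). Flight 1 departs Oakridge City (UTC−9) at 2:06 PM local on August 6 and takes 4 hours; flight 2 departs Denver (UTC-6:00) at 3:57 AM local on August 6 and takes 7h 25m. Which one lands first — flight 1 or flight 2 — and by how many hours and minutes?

the second, by 9 hours 44 minutes

Flight 1 in UTC: 2:06 PM + 9:00 = 11:06 PM on Aug 6.
+4 hours → arrive 3:06 AM UTC on Aug 7.
Flight 2 in UTC: 3:57 AM + 6:00 = 9:57 AM on Aug 6.
+7 hours and 25 minutes → arrive 5:22 PM UTC on Aug 6.
Flight 2 lands earlier by 9 hours 44 minutes.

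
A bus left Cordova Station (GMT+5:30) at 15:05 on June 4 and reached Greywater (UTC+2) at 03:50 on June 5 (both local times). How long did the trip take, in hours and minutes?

Departure in UTC: 15:05 − 5:30 = 09:35 on Jun 4.
Arrival in UTC: 03:50 − 2:00 = 01:50 on Jun 5.
Elapsed = 01:50 − 09:35 (+1 day) = 16 hours 15 minutes.

16 hours 15 minutes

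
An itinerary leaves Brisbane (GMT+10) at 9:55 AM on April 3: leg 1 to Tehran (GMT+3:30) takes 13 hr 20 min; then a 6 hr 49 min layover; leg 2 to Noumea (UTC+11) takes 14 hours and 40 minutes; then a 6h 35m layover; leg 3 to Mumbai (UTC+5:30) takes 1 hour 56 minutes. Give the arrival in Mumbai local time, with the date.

12:45 AM on April 5

Convert departure to UTC: 9:55 AM − 10:00 = 11:55 PM UTC on Apr 2.
Add 13 hours 20 minutes leg 1 → 1:15 PM UTC (Apr 3).
Add 6 hours and 49 minutes layover in Tehran → 8:04 PM UTC.
Add 14 hours 40 minutes leg 2 → 10:44 AM UTC (Apr 4).
Add 6 hours and 35 minutes layover in Noumea → 5:19 PM UTC.
Add 1 hour 56 minutes leg 3 → 7:15 PM UTC.
Mumbai is UTC+5:30, so local arrival = 7:15 PM + 5:30 = 12:45 AM on Apr 5.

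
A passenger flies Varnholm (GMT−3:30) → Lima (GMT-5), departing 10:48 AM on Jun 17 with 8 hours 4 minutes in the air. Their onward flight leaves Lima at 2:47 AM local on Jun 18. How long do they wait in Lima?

9 hours 25 minutes

Convert departure to UTC: 10:48 AM + 3:30 = 2:18 PM UTC on Jun 17.
Add 8 hours and 4 minutes flight time → 10:22 PM UTC.
Lima is UTC−5:00, so local arrival = 10:22 PM − 5:00 = 5:22 PM on Jun 17.
Layover = 2:47 AM − 5:22 PM (+1 day) = 9 hours 25 minutes.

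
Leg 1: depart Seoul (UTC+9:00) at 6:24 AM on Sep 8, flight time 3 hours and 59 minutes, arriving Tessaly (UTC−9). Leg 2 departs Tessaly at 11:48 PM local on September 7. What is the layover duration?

Convert departure to UTC: 6:24 AM − 9:00 = 9:24 PM UTC on Sep 7.
Add 3 hours and 59 minutes flight time → 1:23 AM UTC (Sep 8).
Tessaly is UTC−9:00, so local arrival = 1:23 AM − 9:00 = 4:23 PM on Sep 7.
Layover = 11:48 PM − 4:23 PM = 7 hours 25 minutes.

7 hours 25 minutes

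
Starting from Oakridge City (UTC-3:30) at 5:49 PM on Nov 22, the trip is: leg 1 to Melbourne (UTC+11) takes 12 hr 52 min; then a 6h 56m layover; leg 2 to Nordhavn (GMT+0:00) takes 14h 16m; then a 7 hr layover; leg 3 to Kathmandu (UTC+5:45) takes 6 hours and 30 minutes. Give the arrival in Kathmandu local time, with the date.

2:38 AM on November 25

Convert departure to UTC: 5:49 PM + 3:30 = 9:19 PM UTC on Nov 22.
Add 12 hours and 52 minutes leg 1 → 10:11 AM UTC (Nov 23).
Add 6 hours 56 minutes layover in Melbourne → 5:07 PM UTC.
Add 14 hours 16 minutes leg 2 → 7:23 AM UTC (Nov 24).
Add 7 hours layover in Nordhavn → 2:23 PM UTC.
Add 6 hours 30 minutes leg 3 → 8:53 PM UTC.
Kathmandu is UTC+5:45, so local arrival = 8:53 PM + 5:45 = 2:38 AM on Nov 25.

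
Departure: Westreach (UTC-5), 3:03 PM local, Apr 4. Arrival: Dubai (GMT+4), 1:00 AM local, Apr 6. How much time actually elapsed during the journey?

Dubai is 9:00 ahead of Westreach.
Clock-face elapsed time (ignoring zones) is 33 hours 57 minutes.
Actual elapsed = 33 hours 57 minutes − 9:00 = 24 hours 57 minutes.

24 hours 57 minutes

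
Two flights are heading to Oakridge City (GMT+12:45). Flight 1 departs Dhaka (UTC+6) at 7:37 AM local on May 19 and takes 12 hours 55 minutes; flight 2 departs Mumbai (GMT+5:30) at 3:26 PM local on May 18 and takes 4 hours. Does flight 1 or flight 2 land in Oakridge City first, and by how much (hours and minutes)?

the second, by 24 hours 36 minutes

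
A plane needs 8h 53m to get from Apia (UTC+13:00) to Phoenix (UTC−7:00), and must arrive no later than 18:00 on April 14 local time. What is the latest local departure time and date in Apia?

Target arrival in UTC: 18:00 + 7:00 = 01:00 on Apr 15.
Subtract 8 hours and 53 minutes → departure 16:07 UTC on Apr 14.
Apia is UTC+13:00: 16:07 + 13:00 = 05:07 on Apr 15.

05:07 on Apr 15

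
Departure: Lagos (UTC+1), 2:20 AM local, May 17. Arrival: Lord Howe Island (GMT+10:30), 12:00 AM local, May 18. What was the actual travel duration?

12 hours 10 minutes

Departure in UTC: 2:20 AM − 1:00 = 1:20 AM on May 17.
Arrival in UTC: 12:00 AM − 10:30 = 1:30 PM on May 17.
Elapsed = 1:30 PM − 1:20 AM = 12 hours 10 minutes.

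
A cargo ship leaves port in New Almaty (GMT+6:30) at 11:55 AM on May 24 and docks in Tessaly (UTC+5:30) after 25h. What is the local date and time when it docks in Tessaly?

Convert departure to UTC: 11:55 AM − 6:30 = 5:25 AM UTC on May 24.
Add 25 hours travel time → 6:25 AM UTC (May 25).
Tessaly is UTC+5:30, so local arrival = 6:25 AM + 5:30 = 11:55 AM on May 25.

11:55 AM on May 25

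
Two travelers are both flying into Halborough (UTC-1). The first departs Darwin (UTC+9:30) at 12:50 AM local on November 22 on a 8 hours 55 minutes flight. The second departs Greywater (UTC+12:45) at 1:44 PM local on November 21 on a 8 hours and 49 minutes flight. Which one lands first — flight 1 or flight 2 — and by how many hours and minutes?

the second, by 14 hours 27 minutes

Flight 1 in UTC: 12:50 AM − 9:30 = 3:20 PM on Nov 21.
+8 hours and 55 minutes → arrive 12:15 AM UTC on Nov 22.
Flight 2 in UTC: 1:44 PM − 12:45 = 12:59 AM on Nov 21.
+8 hours and 49 minutes → arrive 9:48 AM UTC on Nov 21.
Flight 2 lands earlier by 14 hours 27 minutes.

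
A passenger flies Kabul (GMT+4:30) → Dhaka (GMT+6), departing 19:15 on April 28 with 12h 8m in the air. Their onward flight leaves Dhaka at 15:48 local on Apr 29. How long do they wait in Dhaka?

6 hours 55 minutes

Convert departure to UTC: 19:15 − 4:30 = 14:45 UTC on Apr 28.
Add 12 hours and 8 minutes flight time → 02:53 UTC (Apr 29).
Dhaka is UTC+6:00, so local arrival = 02:53 + 6:00 = 08:53 on Apr 29.
Layover = 15:48 − 08:53 = 6 hours 55 minutes.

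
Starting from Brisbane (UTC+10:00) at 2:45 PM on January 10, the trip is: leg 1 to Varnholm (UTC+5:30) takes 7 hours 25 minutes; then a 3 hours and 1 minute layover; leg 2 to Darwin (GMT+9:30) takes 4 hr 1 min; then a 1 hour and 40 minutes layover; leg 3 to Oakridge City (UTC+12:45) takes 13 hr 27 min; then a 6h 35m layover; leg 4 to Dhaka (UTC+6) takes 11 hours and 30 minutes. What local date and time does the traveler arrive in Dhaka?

Convert departure to UTC: 2:45 PM − 10:00 = 4:45 AM UTC on Jan 10.
Add 7 hours 25 minutes leg 1 → 12:10 PM UTC.
Add 3 hours and 1 minute layover in Varnholm → 3:11 PM UTC.
Add 4 hours and 1 minute leg 2 → 7:12 PM UTC.
Add 1 hour 40 minutes layover in Darwin → 8:52 PM UTC.
Add 13 hours 27 minutes leg 3 → 10:19 AM UTC (Jan 11).
Add 6 hours 35 minutes layover in Oakridge City → 4:54 PM UTC.
Add 11 hours and 30 minutes leg 4 → 4:24 AM UTC (Jan 12).
Dhaka is UTC+6:00, so local arrival = 4:24 AM + 6:00 = 10:24 AM on Jan 12.

10:24 AM on Jan 12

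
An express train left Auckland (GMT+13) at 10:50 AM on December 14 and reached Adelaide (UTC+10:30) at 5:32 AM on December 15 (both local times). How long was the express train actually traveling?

Departure in UTC: 10:50 AM − 13:00 = 9:50 PM on Dec 13.
Arrival in UTC: 5:32 AM − 10:30 = 7:02 PM on Dec 14.
Elapsed = 7:02 PM − 9:50 PM (+1 day) = 21 hours 12 minutes.

21 hours 12 minutes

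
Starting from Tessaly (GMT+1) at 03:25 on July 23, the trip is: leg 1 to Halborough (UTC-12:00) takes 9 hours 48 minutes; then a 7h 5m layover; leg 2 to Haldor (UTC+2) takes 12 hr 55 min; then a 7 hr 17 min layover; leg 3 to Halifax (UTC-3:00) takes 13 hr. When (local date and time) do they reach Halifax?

01:30 on July 25

Convert departure to UTC: 03:25 − 1:00 = 02:25 UTC on Jul 23.
Add 9 hours and 48 minutes leg 1 → 12:13 UTC.
Add 7 hours and 5 minutes layover in Halborough → 19:18 UTC.
Add 12 hours 55 minutes leg 2 → 08:13 UTC (Jul 24).
Add 7 hours and 17 minutes layover in Haldor → 15:30 UTC.
Add 13 hours leg 3 → 04:30 UTC (Jul 25).
Halifax is UTC−3:00, so local arrival = 04:30 − 3:00 = 01:30 on Jul 25.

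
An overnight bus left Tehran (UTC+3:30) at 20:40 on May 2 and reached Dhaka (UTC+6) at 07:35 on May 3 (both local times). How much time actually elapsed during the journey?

8 hours 25 minutes

Dhaka is 2:30 ahead of Tehran.
Clock-face elapsed time (ignoring zones) is 10 hours 55 minutes.
Actual elapsed = 10 hours 55 minutes − 2:30 = 8 hours 25 minutes.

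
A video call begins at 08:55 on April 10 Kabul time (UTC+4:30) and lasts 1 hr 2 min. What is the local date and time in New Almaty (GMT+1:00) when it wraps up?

New Almaty is 3:30 behind Kabul.
After 1 hour and 2 minutes it is 09:57 in Kabul.
Shift by the zone difference: 09:57 − 3:30 = 06:27 on Apr 10 in New Almaty.

06:27 on April 10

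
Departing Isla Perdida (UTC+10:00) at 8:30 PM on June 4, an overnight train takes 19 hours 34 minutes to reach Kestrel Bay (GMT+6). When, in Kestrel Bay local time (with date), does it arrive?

12:04 PM on Jun 5

Convert departure to UTC: 8:30 PM − 10:00 = 10:30 AM UTC on Jun 4.
Add 19 hours and 34 minutes travel time → 6:04 AM UTC (Jun 5).
Kestrel Bay is UTC+6:00, so local arrival = 6:04 AM + 6:00 = 12:04 PM on Jun 5.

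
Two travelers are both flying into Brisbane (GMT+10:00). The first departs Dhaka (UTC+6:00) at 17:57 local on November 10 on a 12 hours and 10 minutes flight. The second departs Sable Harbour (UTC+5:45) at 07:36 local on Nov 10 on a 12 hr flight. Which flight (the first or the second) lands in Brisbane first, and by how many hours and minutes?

the second, by 10 hours 16 minutes

Flight 1 in UTC: 17:57 − 6:00 = 11:57 on Nov 10.
+12 hours 10 minutes → arrive 00:07 UTC on Nov 11.
Flight 2 in UTC: 07:36 − 5:45 = 01:51 on Nov 10.
+12 hours → arrive 13:51 UTC on Nov 10.
Flight 2 lands earlier by 10 hours 16 minutes.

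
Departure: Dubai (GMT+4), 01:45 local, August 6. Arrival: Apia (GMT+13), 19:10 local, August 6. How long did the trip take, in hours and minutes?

8 hours 25 minutes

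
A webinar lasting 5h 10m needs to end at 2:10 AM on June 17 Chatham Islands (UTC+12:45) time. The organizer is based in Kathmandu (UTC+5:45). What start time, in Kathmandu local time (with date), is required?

2:00 PM on Jun 16

Target end time in UTC: 2:10 AM − 12:45 = 1:25 PM on Jun 16.
Subtract 5 hours and 10 minutes → start 8:15 AM UTC on Jun 16.
Kathmandu is UTC+5:45: 8:15 AM + 5:45 = 2:00 PM on Jun 16.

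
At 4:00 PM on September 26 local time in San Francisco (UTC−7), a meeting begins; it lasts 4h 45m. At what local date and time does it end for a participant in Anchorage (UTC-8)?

7:45 PM on September 26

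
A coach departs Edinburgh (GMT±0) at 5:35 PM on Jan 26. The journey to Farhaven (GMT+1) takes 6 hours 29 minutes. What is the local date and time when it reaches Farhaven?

1:04 AM on Jan 27

Edinburgh is at UTC+0, so departure is already 5:35 PM UTC on Jan 26.
Add 6 hours 29 minutes travel time → 12:04 AM UTC (Jan 27).
Farhaven is UTC+1:00, so local arrival = 12:04 AM + 1:00 = 1:04 AM on Jan 27.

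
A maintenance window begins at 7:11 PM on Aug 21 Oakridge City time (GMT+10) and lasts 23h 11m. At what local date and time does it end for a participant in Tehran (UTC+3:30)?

11:52 AM on Aug 22

Convert start to UTC: 7:11 PM − 10:00 = 9:11 AM UTC on Aug 21.
Add 23 hours and 11 minutes duration → 8:22 AM UTC (Aug 22).
Tehran is UTC+3:30, so local end time = 8:22 AM + 3:30 = 11:52 AM on Aug 22.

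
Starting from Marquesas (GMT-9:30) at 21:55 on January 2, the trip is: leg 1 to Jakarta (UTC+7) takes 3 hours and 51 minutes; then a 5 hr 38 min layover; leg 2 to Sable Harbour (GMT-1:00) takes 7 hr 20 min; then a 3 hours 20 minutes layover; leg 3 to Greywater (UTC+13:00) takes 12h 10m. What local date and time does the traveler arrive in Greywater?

Convert departure to UTC: 21:55 + 9:30 = 07:25 UTC on Jan 3.
Add 3 hours 51 minutes leg 1 → 11:16 UTC.
Add 5 hours 38 minutes layover in Jakarta → 16:54 UTC.
Add 7 hours and 20 minutes leg 2 → 00:14 UTC (Jan 4).
Add 3 hours and 20 minutes layover in Sable Harbour → 03:34 UTC.
Add 12 hours 10 minutes leg 3 → 15:44 UTC.
Greywater is UTC+13:00, so local arrival = 15:44 + 13:00 = 04:44 on Jan 5.

04:44 on January 5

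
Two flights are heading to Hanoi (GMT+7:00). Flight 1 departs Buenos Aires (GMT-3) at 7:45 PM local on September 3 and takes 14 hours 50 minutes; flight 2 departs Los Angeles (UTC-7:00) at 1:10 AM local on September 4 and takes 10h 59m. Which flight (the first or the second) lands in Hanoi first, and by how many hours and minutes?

Flight 1 in UTC: 7:45 PM + 3:00 = 10:45 PM on Sep 3.
+14 hours and 50 minutes → arrive 1:35 PM UTC on Sep 4.
Flight 2 in UTC: 1:10 AM + 7:00 = 8:10 AM on Sep 4.
+10 hours 59 minutes → arrive 7:09 PM UTC on Sep 4.
Flight 1 lands earlier by 5 hours 34 minutes.

the first, by 5 hours 34 minutes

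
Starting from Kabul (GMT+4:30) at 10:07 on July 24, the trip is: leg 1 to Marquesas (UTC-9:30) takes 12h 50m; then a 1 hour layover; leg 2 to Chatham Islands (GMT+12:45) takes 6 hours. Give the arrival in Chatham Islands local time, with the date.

14:12 on Jul 25

Convert departure to UTC: 10:07 − 4:30 = 05:37 UTC on Jul 24.
Add 12 hours and 50 minutes leg 1 → 18:27 UTC.
Add 1 hour layover in Marquesas → 19:27 UTC.
Add 6 hours leg 2 → 01:27 UTC (Jul 25).
Chatham Islands is UTC+12:45, so local arrival = 01:27 + 12:45 = 14:12 on Jul 25.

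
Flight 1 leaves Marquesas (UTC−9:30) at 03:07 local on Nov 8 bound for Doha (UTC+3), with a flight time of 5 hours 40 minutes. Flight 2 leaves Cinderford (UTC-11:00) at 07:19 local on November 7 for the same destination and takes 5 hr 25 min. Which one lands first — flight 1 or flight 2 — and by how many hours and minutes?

the second, by 18 hours 33 minutes

Flight 1 in UTC: 03:07 + 9:30 = 12:37 on Nov 8.
+5 hours and 40 minutes → arrive 18:17 UTC on Nov 8.
Flight 2 in UTC: 07:19 + 11:00 = 18:19 on Nov 7.
+5 hours 25 minutes → arrive 23:44 UTC on Nov 7.
Flight 2 lands earlier by 18 hours 33 minutes.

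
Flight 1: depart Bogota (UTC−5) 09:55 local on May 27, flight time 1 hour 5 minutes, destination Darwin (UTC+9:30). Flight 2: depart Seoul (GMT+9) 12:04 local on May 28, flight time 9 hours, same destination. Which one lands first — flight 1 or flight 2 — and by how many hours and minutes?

Flight 1 in UTC: 09:55 + 5:00 = 14:55 on May 27.
+1 hour 5 minutes → arrive 16:00 UTC on May 27.
Flight 2 in UTC: 12:04 − 9:00 = 03:04 on May 28.
+9 hours → arrive 12:04 UTC on May 28.
Flight 1 lands earlier by 20 hours 4 minutes.

the first, by 20 hours 4 minutes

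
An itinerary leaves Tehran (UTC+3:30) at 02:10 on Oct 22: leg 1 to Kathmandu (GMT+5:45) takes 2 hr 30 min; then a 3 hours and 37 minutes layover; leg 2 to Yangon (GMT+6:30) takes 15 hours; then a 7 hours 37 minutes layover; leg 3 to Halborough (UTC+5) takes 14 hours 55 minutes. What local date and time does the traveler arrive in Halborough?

23:19 on Oct 23

Convert departure to UTC: 02:10 − 3:30 = 22:40 UTC on Oct 21.
Add 2 hours and 30 minutes leg 1 → 01:10 UTC (Oct 22).
Add 3 hours and 37 minutes layover in Kathmandu → 04:47 UTC.
Add 15 hours leg 2 → 19:47 UTC.
Add 7 hours and 37 minutes layover in Yangon → 03:24 UTC (Oct 23).
Add 14 hours 55 minutes leg 3 → 18:19 UTC.
Halborough is UTC+5:00, so local arrival = 18:19 + 5:00 = 23:19 on Oct 23.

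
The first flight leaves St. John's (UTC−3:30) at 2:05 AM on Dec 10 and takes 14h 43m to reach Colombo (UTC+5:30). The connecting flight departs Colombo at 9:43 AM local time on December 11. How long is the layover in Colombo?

Convert departure to UTC: 2:05 AM + 3:30 = 5:35 AM UTC on Dec 10.
Add 14 hours 43 minutes flight time → 8:18 PM UTC.
Colombo is UTC+5:30, so local arrival = 8:18 PM + 5:30 = 1:48 AM on Dec 11.
Layover = 9:43 AM − 1:48 AM = 7 hours 55 minutes.

7 hours 55 minutes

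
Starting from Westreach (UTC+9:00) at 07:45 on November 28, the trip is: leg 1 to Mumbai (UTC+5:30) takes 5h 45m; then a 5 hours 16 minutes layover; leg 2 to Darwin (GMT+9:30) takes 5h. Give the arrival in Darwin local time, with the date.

Convert departure to UTC: 07:45 − 9:00 = 22:45 UTC on Nov 27.
Add 5 hours 45 minutes leg 1 → 04:30 UTC (Nov 28).
Add 5 hours and 16 minutes layover in Mumbai → 09:46 UTC.
Add 5 hours leg 2 → 14:46 UTC.
Darwin is UTC+9:30, so local arrival = 14:46 + 9:30 = 00:16 on Nov 29.

00:16 on Nov 29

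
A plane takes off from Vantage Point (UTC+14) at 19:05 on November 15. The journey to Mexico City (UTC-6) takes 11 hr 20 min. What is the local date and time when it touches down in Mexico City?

Convert departure to UTC: 19:05 − 14:00 = 05:05 UTC on Nov 15.
Add 11 hours and 20 minutes travel time → 16:25 UTC.
Mexico City is UTC−6:00, so local arrival = 16:25 − 6:00 = 10:25 on Nov 15.

10:25 on November 15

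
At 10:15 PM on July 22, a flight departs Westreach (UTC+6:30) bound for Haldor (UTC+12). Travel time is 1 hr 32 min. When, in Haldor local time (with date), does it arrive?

Haldor is 5:30 ahead of Westreach.
After 1 hour 32 minutes it is 11:47 PM in Westreach.
Shift by the zone difference: 11:47 PM + 5:30 = 5:17 AM on Jul 23 in Haldor.

5:17 AM on Jul 23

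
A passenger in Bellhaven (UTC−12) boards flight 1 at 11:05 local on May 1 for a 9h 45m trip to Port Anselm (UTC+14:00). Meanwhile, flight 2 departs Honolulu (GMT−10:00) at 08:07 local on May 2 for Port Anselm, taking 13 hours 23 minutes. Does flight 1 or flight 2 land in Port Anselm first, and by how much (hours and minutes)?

the first, by 22 hours 40 minutes

Flight 1 in UTC: 11:05 + 12:00 = 23:05 on May 1.
+9 hours 45 minutes → arrive 08:50 UTC on May 2.
Flight 2 in UTC: 08:07 + 10:00 = 18:07 on May 2.
+13 hours and 23 minutes → arrive 07:30 UTC on May 3.
Flight 1 lands earlier by 22 hours 40 minutes.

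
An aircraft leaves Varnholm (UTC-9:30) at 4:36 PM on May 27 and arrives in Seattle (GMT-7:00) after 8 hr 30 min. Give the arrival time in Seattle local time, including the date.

Seattle is 2:30 ahead of Varnholm.
After 8 hours 30 minutes it is 1:06 AM (May 28) in Varnholm.
Shift by the zone difference: 1:06 AM + 2:30 = 3:36 AM on May 28 in Seattle.

3:36 AM on May 28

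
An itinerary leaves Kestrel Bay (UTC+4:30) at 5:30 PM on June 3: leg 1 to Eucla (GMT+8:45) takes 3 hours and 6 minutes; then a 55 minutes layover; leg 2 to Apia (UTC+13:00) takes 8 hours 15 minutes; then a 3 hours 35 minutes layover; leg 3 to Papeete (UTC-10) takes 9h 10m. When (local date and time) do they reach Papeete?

4:01 AM on June 4

Convert departure to UTC: 5:30 PM − 4:30 = 1:00 PM UTC on Jun 3.
Add 3 hours 6 minutes leg 1 → 4:06 PM UTC.
Add 55 minutes layover in Eucla → 5:01 PM UTC.
Add 8 hours 15 minutes leg 2 → 1:16 AM UTC (Jun 4).
Add 3 hours 35 minutes layover in Apia → 4:51 AM UTC.
Add 9 hours and 10 minutes leg 3 → 2:01 PM UTC.
Papeete is UTC−10:00, so local arrival = 2:01 PM − 10:00 = 4:01 AM on Jun 4.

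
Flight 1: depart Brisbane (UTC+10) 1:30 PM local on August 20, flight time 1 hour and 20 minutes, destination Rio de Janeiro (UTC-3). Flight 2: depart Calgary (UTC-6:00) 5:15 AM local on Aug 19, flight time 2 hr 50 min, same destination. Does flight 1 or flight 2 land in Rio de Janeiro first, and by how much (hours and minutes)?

the second, by 14 hours 45 minutes

Flight 1 in UTC: 1:30 PM − 10:00 = 3:30 AM on Aug 20.
+1 hour 20 minutes → arrive 4:50 AM UTC on Aug 20.
Flight 2 in UTC: 5:15 AM + 6:00 = 11:15 AM on Aug 19.
+2 hours 50 minutes → arrive 2:05 PM UTC on Aug 19.
Flight 2 lands earlier by 14 hours 45 minutes.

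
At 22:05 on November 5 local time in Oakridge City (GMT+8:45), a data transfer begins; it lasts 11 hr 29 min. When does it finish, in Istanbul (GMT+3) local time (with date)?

Convert start to UTC: 22:05 − 8:45 = 13:20 UTC on Nov 5.
Add 11 hours and 29 minutes duration → 00:49 UTC (Nov 6).
Istanbul is UTC+3:00, so local end time = 00:49 + 3:00 = 03:49 on Nov 6.

03:49 on Nov 6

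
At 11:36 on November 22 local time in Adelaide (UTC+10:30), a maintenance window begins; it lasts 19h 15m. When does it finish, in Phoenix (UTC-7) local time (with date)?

13:21 on November 22

Phoenix is 17:30 behind Adelaide.
After 19 hours and 15 minutes it is 06:51 (Nov 23) in Adelaide.
Shift by the zone difference: 06:51 − 17:30 = 13:21 on Nov 22 in Phoenix.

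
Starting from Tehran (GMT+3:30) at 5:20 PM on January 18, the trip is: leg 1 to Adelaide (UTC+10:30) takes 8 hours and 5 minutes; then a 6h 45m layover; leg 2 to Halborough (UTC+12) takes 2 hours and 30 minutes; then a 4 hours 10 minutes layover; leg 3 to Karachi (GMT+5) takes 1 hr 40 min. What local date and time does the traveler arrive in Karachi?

Convert departure to UTC: 5:20 PM − 3:30 = 1:50 PM UTC on Jan 18.
Add 8 hours and 5 minutes leg 1 → 9:55 PM UTC.
Add 6 hours 45 minutes layover in Adelaide → 4:40 AM UTC (Jan 19).
Add 2 hours and 30 minutes leg 2 → 7:10 AM UTC.
Add 4 hours and 10 minutes layover in Halborough → 11:20 AM UTC.
Add 1 hour and 40 minutes leg 3 → 1:00 PM UTC.
Karachi is UTC+5:00, so local arrival = 1:00 PM + 5:00 = 6:00 PM on Jan 19.

6:00 PM on January 19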